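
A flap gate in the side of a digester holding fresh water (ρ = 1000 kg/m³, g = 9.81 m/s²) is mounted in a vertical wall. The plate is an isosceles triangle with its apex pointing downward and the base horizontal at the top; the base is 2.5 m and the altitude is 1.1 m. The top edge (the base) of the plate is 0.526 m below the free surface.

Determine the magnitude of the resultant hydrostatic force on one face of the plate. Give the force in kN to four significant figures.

γ = ρg = 1000 × 9.81 = 9810 N/m³ = 9.81 kN/m³.
With the apex down, the centroid sits h/3 = 1.1/3 = 0.366667 m below the base (the top edge), so the centroid depth is h_c = 0.526 + 0.366667 = 0.892667 m.
A = ½ × 2.5 × 1.1 = 1.375 m².
Resultant F = γ·h_c·A = 9.81 × 0.892667 × 1.375 = 12.041 kN.

F ≈ 12.04 kN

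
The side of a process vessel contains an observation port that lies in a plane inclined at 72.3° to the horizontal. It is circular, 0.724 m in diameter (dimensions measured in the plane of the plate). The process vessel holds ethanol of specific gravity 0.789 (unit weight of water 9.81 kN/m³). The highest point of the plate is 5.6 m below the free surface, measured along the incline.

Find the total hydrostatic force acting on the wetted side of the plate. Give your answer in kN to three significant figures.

γ = 0.789 × 9.81 = 7.74009 kN/m³.
Let θ = 72.3° be the plate's angle to the horizontal; measure y along the incline from where the plane meets the free surface. Vertical depth h = y·sinθ with sinθ = 0.952661.
The centroid is at the centre, 0.362 m below the top of the plate, so y_c = 5.6 + 0.362 = 5.962 m and h_c = 5.962 × 0.952661 = 5.67976 m.
A = π(0.362)² = 0.411687 m².
Resultant F = γ·h_c·A = 7.74009 × 5.67976 × 0.411687 = 18.0985 kN.

F ≈ 18.1 kN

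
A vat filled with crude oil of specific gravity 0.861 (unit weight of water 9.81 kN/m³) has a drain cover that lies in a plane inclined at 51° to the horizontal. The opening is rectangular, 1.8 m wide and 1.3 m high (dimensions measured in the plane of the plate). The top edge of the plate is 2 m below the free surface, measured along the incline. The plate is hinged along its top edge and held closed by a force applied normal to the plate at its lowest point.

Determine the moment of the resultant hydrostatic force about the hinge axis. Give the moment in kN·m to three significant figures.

γ = 0.861 × 9.81 = 8.44641 kN/m³.
Let θ = 51° be the plate's angle to the horizontal; measure y along the incline from where the plane meets the free surface. Vertical depth h = y·sinθ with sinθ = 0.777146.
The centroid lies 1.3/2 = 0.65 m below the top edge, so y_c = 2 + 0.65 = 2.65 m and h_c = 2.65 × 0.777146 = 2.05944 m.
A = 1.8 × 1.3 = 2.34 m².
Resultant F = γ·h_c·A = 8.44641 × 2.05944 × 2.34 = 40.704 kN.
I_c = b·h³/12 = 1.8 × 1.3³/12 = 0.32955 m⁴.
Centre of pressure: y_p = y_c + I_c/(y_c·A) = 2.65 + 0.32955/(2.65 × 2.34) = 2.65 + 0.0531447 = 2.70314 m along the plane.
The resultant acts 0.65 + 0.0531447 = 0.703145 m (along the plate) below the hinge at the top edge, so the moment about the hinge is M = F × 0.703145 = 40.704 × 0.703145 = 28.6208 kN·m.

M ≈ 28.6 kN·m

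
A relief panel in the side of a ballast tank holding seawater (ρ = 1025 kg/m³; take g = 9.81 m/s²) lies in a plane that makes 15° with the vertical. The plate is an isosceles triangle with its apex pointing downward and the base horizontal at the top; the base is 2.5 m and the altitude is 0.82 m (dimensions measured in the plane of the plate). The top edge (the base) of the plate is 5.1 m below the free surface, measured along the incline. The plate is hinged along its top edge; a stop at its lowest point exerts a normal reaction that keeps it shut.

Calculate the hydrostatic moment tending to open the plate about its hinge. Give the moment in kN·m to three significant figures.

M ≈ 15.0 kN·m

γ = ρg = 1025 × 9.81 / 1000 = 10.05525 kN/m³.
The plate makes 15° with the vertical, i.e. θ = 90° − 15° = 75° to the horizontal. Measuring y along the incline from the free-surface line, vertical depth h = y·sinθ with sinθ = 0.965926.
With the apex down, the centroid sits h/3 = 0.82/3 = 0.273333 m below the base (the top edge), so y_c = 5.1 + 0.273333 = 5.37333 m and h_c = 5.37333 × 0.965926 = 5.19024 m.
A = ½ × 2.5 × 0.82 = 1.025 m².
Resultant F = γ·h_c·A = 10.05525 × 5.19024 × 1.025 = 53.4939 kN.
I_c = b·h³/36 = 2.5 × 0.82³/36 = 0.0382894 m⁴.
Centre of pressure: y_p = y_c + I_c/(y_c·A) = 5.37333 + 0.0382894/(5.37333 × 1.025) = 5.37333 + 0.00695202 = 5.38028 m along the plane.
The resultant acts 0.273333 + 0.00695202 = 0.280285 m (along the plate) below the hinge at the top edge, so the moment about the hinge is M = F × 0.280285 = 53.4939 × 0.280285 = 14.9935 kN·m.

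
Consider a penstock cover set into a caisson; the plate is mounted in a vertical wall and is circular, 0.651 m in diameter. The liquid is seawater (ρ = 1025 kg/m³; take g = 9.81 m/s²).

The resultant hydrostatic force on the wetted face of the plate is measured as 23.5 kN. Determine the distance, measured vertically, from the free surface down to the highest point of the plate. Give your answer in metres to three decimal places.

γ = ρg = 1025 × 9.81 / 1000 = 10.05525 kN/m³.
A = π(0.3255)² = 0.332853 m².
From F = γ·h_c·A, the centroid depth is h_c = 23.5/(10.05525 × 0.332853) = 7.02138 m.
The centroid is at the centre, 0.3255 m below the top of the plate, so the highest point sits at h_top = 7.02138 − 0.3255 = 6.69588 m below the surface.

d_top ≈ 6.696 m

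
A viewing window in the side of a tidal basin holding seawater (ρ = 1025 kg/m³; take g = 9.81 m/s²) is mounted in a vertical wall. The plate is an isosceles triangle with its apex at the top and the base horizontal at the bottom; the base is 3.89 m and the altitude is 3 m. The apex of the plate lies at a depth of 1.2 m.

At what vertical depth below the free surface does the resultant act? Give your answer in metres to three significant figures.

γ = ρg = 1025 × 9.81 / 1000 = 10.05525 kN/m³.
With the apex up, the centroid sits 2h/3 = 2 × 3/3 = 2 m below the apex, so the centroid depth is h_c = 1.2 + 2 = 3.2 m.
A = ½ × 3.89 × 3 = 5.835 m².
Resultant F = γ·h_c·A = 10.05525 × 3.2 × 5.835 = 187.752 kN.
I_c = b·h³/36 = 3.89 × 3³/36 = 2.9175 m⁴.
Centre of pressure: y_p = y_c + I_c/(y_c·A) = 3.2 + 2.9175/(3.2 × 5.835) = 3.2 + 0.15625 = 3.35625 m along the plane.

h_p = 3.36 m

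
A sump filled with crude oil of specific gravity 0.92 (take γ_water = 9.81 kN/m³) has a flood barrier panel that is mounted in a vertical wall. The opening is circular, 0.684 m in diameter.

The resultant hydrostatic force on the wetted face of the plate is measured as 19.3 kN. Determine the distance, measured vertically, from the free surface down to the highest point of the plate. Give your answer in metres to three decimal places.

d_top ≈ 5.478 m

γ = 0.92 × 9.81 = 9.0252 kN/m³.
A = π(0.342)² = 0.367453 m².
From F = γ·h_c·A, the centroid depth is h_c = 19.3/(9.0252 × 0.367453) = 5.81967 m.
The centroid is at the centre, 0.342 m below the top of the plate, so the highest point sits at h_top = 5.81967 − 0.342 = 5.47767 m below the surface.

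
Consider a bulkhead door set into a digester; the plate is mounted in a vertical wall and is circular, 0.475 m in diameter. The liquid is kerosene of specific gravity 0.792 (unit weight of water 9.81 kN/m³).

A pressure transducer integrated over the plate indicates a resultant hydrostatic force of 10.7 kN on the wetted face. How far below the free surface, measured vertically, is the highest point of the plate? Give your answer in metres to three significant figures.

γ = 0.792 × 9.81 = 7.76952 kN/m³.
A = π(0.2375)² = 0.177205 m².
From F = γ·h_c·A, the centroid depth is h_c = 10.7/(7.76952 × 0.177205) = 7.77166 m.
The centroid is at the centre, 0.2375 m below the top of the plate, so the highest point sits at h_top = 7.77166 − 0.2375 = 7.53416 m below the surface.

d_top ≈ 7.53 m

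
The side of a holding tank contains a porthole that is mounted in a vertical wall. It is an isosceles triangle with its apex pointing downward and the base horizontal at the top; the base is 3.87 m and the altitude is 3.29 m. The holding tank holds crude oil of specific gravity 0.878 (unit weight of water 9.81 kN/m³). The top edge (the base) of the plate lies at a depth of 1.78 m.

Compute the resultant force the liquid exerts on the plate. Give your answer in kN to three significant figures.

γ = 0.878 × 9.81 = 8.61318 kN/m³.
With the apex down, the centroid sits h/3 = 3.29/3 = 1.09667 m below the base (the top edge), so the centroid depth is h_c = 1.78 + 1.09667 = 2.87667 m.
A = ½ × 3.87 × 3.29 = 6.36615 m².
Resultant F = γ·h_c·A = 8.61318 × 2.87667 × 6.36615 = 157.736 kN.

F ≈ 158 kN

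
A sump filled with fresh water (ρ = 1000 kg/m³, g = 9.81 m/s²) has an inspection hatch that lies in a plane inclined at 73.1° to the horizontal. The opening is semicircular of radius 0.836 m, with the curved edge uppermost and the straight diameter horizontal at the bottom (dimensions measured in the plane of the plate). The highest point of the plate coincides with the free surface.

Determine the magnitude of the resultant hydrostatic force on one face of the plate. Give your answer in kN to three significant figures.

γ = ρg = 1000 × 9.81 = 9810 N/m³ = 9.81 kN/m³.
Let θ = 73.1° be the plate's angle to the horizontal; measure y along the incline from where the plane meets the free surface. Vertical depth h = y·sinθ with sinθ = 0.956814.
The centroid lies 4r/(3π) = 0.354809 m above the diameter, so r − 4r/(3π) = 0.836 − 0.354809 = 0.481191 m below the topmost point, so y_c = 0.481191 m and h_c = 0.481191 × 0.956814 = 0.46041 m.
A = πr²/2 = π × 0.836²/2 = 1.09782 m².
Resultant F = γ·h_c·A = 9.81 × 0.46041 × 1.09782 = 4.95844 kN.

F ≈ 4.96 kN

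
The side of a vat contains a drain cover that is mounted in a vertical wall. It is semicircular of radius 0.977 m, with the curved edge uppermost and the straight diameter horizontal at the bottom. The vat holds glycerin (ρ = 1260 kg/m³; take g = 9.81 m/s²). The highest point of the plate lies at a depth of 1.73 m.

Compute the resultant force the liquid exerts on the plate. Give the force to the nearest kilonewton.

F ≈ 42 kN

γ = ρg = 1260 × 9.81 / 1000 = 12.3606 kN/m³.
The centroid lies 4r/(3π) = 0.414652 m above the diameter, so r − 4r/(3π) = 0.977 − 0.414652 = 0.562348 m below the topmost point, so the centroid depth is h_c = 1.73 + 0.562348 = 2.29235 m.
A = πr²/2 = π × 0.977²/2 = 1.49937 m².
Resultant F = γ·h_c·A = 12.3606 × 2.29235 × 1.49937 = 42.4844 kN.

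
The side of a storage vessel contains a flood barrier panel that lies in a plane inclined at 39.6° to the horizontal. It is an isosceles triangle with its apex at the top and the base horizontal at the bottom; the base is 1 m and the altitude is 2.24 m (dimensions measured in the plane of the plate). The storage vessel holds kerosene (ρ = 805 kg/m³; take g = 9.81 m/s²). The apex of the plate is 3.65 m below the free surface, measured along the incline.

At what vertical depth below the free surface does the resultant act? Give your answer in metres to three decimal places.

h_p = 3.313 m

γ = ρg = 805 × 9.81 / 1000 = 7.89705 kN/m³.
Let θ = 39.6° be the plate's angle to the horizontal; measure y along the incline from where the plane meets the free surface. Vertical depth h = y·sinθ with sinθ = 0.637424.
With the apex up, the centroid sits 2h/3 = 2 × 2.24/3 = 1.49333 m below the apex, so y_c = 3.65 + 1.49333 = 5.14333 m and h_c = 5.14333 × 0.637424 = 3.27848 m.
A = ½ × 1 × 2.24 = 1.12 m².
Resultant F = γ·h_c·A = 7.89705 × 3.27848 × 1.12 = 28.9972 kN.
I_c = b·h³/36 = 1 × 2.24³/36 = 0.312206 m⁴.
Centre of pressure: y_p = y_c + I_c/(y_c·A) = 5.14333 + 0.312206/(5.14333 × 1.12) = 5.14333 + 0.0541974 = 5.19753 m along the plane.
Vertically, h_p = y_p·sinθ = 5.19753 × 0.637424 = 3.31303 m.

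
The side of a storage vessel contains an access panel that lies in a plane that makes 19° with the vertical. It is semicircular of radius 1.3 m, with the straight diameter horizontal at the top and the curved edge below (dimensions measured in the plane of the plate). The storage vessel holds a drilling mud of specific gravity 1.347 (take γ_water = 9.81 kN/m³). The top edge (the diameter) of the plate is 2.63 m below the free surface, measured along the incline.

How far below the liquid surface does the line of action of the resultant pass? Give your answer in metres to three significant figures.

γ = 1.347 × 9.81 = 13.21407 kN/m³.
The plate makes 19° with the vertical, i.e. θ = 90° − 19° = 71° to the horizontal. Measuring y along the incline from the free-surface line, vertical depth h = y·sinθ with sinθ = 0.945519.
The centroid of a semicircle lies 4r/(3π) = 0.551737 m from the diameter, here below the top edge, so y_c = 2.63 + 0.551737 = 3.18174 m and h_c = 3.18174 × 0.945519 = 3.0084 m.
A = πr²/2 = π × 1.3²/2 = 2.65465 m².
Resultant F = γ·h_c·A = 13.21407 × 3.0084 × 2.65465 = 105.531 kN.
I_c = (π/8 − 8/(9π))·r⁴ = 0.109757 × 1.3⁴ = 0.313477 m⁴.
Centre of pressure: y_p = y_c + I_c/(y_c·A) = 3.18174 + 0.313477/(3.18174 × 2.65465) = 3.18174 + 0.0371137 = 3.21885 m along the plane.
Vertically, h_p = y_p·sinθ = 3.21885 × 0.945519 = 3.04348 m.

h_p = 3.04 m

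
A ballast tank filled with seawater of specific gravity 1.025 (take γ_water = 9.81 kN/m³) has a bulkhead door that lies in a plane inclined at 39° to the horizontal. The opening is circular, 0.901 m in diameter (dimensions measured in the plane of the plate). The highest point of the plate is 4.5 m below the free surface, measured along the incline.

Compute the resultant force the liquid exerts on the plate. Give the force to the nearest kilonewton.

F ≈ 20 kN

γ = 1.025 × 9.81 = 10.05525 kN/m³.
Let θ = 39° be the plate's angle to the horizontal; measure y along the incline from where the plane meets the free surface. Vertical depth h = y·sinθ with sinθ = 0.629320.
The centroid is at the centre, 0.4505 m below the top of the plate, so y_c = 4.5 + 0.4505 = 4.9505 m and h_c = 4.9505 × 0.629320 = 3.11545 m.
A = π(0.4505)² = 0.637587 m².
Resultant F = γ·h_c·A = 10.05525 × 3.11545 × 0.637587 = 19.9735 kN.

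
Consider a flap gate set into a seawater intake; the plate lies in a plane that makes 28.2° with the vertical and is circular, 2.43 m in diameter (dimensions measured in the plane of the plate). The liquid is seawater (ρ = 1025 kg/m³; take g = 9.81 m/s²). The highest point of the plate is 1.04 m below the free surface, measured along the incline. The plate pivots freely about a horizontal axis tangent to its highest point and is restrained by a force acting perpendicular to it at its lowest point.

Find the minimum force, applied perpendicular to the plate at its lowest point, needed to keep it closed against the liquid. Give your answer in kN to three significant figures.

P ≈ 52.6 kN

γ = ρg = 1025 × 9.81 / 1000 = 10.05525 kN/m³.
The plate makes 28.2° with the vertical, i.e. θ = 90° − 28.2° = 61.8° to the horizontal. Measuring y along the incline from the free-surface line, vertical depth h = y·sinθ with sinθ = 0.881303.
The centroid is at the centre, 1.215 m below the top of the plate, so y_c = 1.04 + 1.215 = 2.255 m and h_c = 2.255 × 0.881303 = 1.98734 m.
A = π(1.215)² = 4.6377 m².
Resultant F = γ·h_c·A = 10.05525 × 1.98734 × 4.6377 = 92.6761 kN.
I_c = πr⁴/4 = π × 1.215⁴/4 = 1.71157 m⁴.
Centre of pressure: y_p = y_c + I_c/(y_c·A) = 2.255 + 1.71157/(2.255 × 4.6377) = 2.255 + 0.163661 = 2.41866 m along the plane.
The resultant acts 1.215 + 0.163661 = 1.37866 m (along the plate) below the hinge at the top edge, so the moment about the hinge is M = F × 1.37866 = 92.6761 × 1.37866 = 127.769 kN·m.
A normal force at the bottom, 2.43 m from the hinge, must supply this moment: P = 127.769/2.43 = 52.5798 kN.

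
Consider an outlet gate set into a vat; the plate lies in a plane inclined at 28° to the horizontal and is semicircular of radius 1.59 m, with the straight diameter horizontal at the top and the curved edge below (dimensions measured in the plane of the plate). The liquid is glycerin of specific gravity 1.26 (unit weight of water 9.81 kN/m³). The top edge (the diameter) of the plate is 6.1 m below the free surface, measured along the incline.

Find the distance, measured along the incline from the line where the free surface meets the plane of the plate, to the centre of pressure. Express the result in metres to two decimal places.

γ = 1.26 × 9.81 = 12.3606 kN/m³.
Let θ = 28° be the plate's angle to the horizontal; measure y along the incline from where the plane meets the free surface. Vertical depth h = y·sinθ with sinθ = 0.469472.
The centroid of a semicircle lies 4r/(3π) = 0.674817 m from the diameter, here below the top edge, so y_c = 6.1 + 0.674817 = 6.77482 m and h_c = 6.77482 × 0.469472 = 3.18059 m.
A = πr²/2 = π × 1.59²/2 = 3.97113 m².
Resultant F = γ·h_c·A = 12.3606 × 3.18059 × 3.97113 = 156.121 kN.
I_c = (π/8 − 8/(9π))·r⁴ = 0.109757 × 1.59⁴ = 0.701489 m⁴.
Centre of pressure: y_p = y_c + I_c/(y_c·A) = 6.77482 + 0.701489/(6.77482 × 3.97113) = 6.77482 + 0.0260741 = 6.80089 m along the plane.

y_p = 6.80 m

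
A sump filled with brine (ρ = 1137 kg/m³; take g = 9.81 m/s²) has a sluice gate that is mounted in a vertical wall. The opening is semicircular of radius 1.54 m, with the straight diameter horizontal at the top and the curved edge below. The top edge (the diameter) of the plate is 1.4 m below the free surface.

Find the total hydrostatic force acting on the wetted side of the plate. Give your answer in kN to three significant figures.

F ≈ 85.3 kN

γ = ρg = 1137 × 9.81 / 1000 = 11.15397 kN/m³.
The centroid of a semicircle lies 4r/(3π) = 0.653596 m from the diameter, here below the top edge, so the centroid depth is h_c = 1.4 + 0.653596 = 2.0536 m.
A = πr²/2 = π × 1.54²/2 = 3.7253 m².
Resultant F = γ·h_c·A = 11.15397 × 2.0536 × 3.7253 = 85.3309 kN.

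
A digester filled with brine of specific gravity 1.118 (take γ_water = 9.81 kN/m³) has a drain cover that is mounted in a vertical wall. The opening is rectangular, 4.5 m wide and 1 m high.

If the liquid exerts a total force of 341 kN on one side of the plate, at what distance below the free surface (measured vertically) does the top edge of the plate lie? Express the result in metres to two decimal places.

d_top ≈ 6.41 m

γ = 1.118 × 9.81 = 10.96758 kN/m³.
A = 4.5 × 1 = 4.5 m².
From F = γ·h_c·A, the centroid depth is h_c = 341/(10.96758 × 4.5) = 6.90925 m.
The centroid lies 1/2 = 0.5 m below the top edge, so the top edge sits at h_top = 6.90925 − 0.5 = 6.40925 m below the surface.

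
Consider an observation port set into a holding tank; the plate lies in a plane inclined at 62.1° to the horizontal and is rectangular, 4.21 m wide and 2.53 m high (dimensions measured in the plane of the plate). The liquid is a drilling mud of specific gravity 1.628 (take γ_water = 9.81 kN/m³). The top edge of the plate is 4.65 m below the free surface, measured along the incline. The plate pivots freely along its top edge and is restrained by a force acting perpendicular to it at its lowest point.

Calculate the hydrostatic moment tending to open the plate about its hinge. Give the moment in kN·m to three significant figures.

γ = 1.628 × 9.81 = 15.97068 kN/m³.
Let θ = 62.1° be the plate's angle to the horizontal; measure y along the incline from where the plane meets the free surface. Vertical depth h = y·sinθ with sinθ = 0.883766.
The centroid lies 2.53/2 = 1.265 m below the top edge, so y_c = 4.65 + 1.265 = 5.915 m and h_c = 5.915 × 0.883766 = 5.22748 m.
A = 4.21 × 2.53 = 10.6513 m².
Resultant F = γ·h_c·A = 15.97068 × 5.22748 × 10.6513 = 889.239 kN.
I_c = b·h³/12 = 4.21 × 2.53³/12 = 5.68149 m⁴.
Centre of pressure: y_p = y_c + I_c/(y_c·A) = 5.915 + 5.68149/(5.915 × 10.6513) = 5.915 + 0.0901789 = 6.00518 m along the plane.
The resultant acts 1.265 + 0.0901789 = 1.35518 m (along the plate) below the hinge at the top edge, so the moment about the hinge is M = F × 1.35518 = 889.239 × 1.35518 = 1205.08 kN·m.

M ≈ 1210 kN·m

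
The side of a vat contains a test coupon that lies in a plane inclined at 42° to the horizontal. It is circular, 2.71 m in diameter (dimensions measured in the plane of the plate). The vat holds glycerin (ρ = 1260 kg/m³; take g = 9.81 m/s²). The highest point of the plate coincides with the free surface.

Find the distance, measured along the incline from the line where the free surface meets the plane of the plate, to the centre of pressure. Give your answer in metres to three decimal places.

γ = ρg = 1260 × 9.81 / 1000 = 12.3606 kN/m³.
Let θ = 42° be the plate's angle to the horizontal; measure y along the incline from where the plane meets the free surface. Vertical depth h = y·sinθ with sinθ = 0.669131.
The centroid is at the centre, 1.355 m below the top of the plate, so y_c = 1.355 m and h_c = 1.355 × 0.669131 = 0.906673 m.
A = π(1.355)² = 5.76804 m².
Resultant F = γ·h_c·A = 12.3606 × 0.906673 × 5.76804 = 64.6426 kN.
I_c = πr⁴/4 = π × 1.355⁴/4 = 2.64757 m⁴.
Centre of pressure: y_p = y_c + I_c/(y_c·A) = 1.355 + 2.64757/(1.355 × 5.76804) = 1.355 + 0.33875 = 1.69375 m along the plane.

y_p = 1.694 m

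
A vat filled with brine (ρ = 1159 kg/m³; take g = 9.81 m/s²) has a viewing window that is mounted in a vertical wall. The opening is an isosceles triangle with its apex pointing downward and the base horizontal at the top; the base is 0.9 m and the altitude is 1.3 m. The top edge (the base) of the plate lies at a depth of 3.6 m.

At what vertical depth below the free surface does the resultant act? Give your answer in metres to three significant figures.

h_p = 4.06 m

γ = ρg = 1159 × 9.81 / 1000 = 11.36979 kN/m³.
With the apex down, the centroid sits h/3 = 1.3/3 = 0.433333 m below the base (the top edge), so the centroid depth is h_c = 3.6 + 0.433333 = 4.03333 m.
A = ½ × 0.9 × 1.3 = 0.585 m².
Resultant F = γ·h_c·A = 11.36979 × 4.03333 × 0.585 = 26.827 kN.
I_c = b·h³/36 = 0.9 × 1.3³/36 = 0.054925 m⁴.
Centre of pressure: y_p = y_c + I_c/(y_c·A) = 4.03333 + 0.054925/(4.03333 × 0.585) = 4.03333 + 0.0232783 = 4.05661 m along the plane.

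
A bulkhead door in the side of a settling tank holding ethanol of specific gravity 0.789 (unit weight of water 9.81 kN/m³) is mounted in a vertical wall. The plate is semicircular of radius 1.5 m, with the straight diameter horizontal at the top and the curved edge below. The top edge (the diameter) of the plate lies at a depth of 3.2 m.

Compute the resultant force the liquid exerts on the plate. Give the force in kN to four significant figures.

γ = 0.789 × 9.81 = 7.74009 kN/m³.
The centroid of a semicircle lies 4r/(3π) = 0.63662 m from the diameter, here below the top edge, so the centroid depth is h_c = 3.2 + 0.63662 = 3.83662 m.
A = πr²/2 = π × 1.5²/2 = 3.53429 m².
Resultant F = γ·h_c·A = 7.74009 × 3.83662 × 3.53429 = 104.954 kN.

F ≈ 105.0 kN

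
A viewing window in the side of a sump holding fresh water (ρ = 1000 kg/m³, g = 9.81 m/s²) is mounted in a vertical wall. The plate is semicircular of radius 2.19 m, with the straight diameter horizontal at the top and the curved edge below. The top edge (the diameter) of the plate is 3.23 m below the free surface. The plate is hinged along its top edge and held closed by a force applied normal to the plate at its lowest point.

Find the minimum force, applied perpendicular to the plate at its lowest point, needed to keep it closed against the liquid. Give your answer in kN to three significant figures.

P ≈ 142 kN

γ = ρg = 1000 × 9.81 = 9810 N/m³ = 9.81 kN/m³.
The centroid of a semicircle lies 4r/(3π) = 0.929465 m from the diameter, here below the top edge, so the centroid depth is h_c = 3.23 + 0.929465 = 4.15946 m.
A = πr²/2 = π × 2.19²/2 = 7.5337 m².
Resultant F = γ·h_c·A = 9.81 × 4.15946 × 7.5337 = 307.407 kN.
I_c = (π/8 − 8/(9π))·r⁴ = 0.109757 × 2.19⁴ = 2.52469 m⁴.
Centre of pressure: y_p = y_c + I_c/(y_c·A) = 4.15946 + 2.52469/(4.15946 × 7.5337) = 4.15946 + 0.080568 = 4.24003 m along the plane.
The resultant acts 0.929465 + 0.080568 = 1.01003 m (along the plate) below the hinge at the top edge, so the moment about the hinge is M = F × 1.01003 = 307.407 × 1.01003 = 310.49 kN·m.
A normal force at the bottom, 2.19 m from the hinge, must supply this moment: P = 310.49/2.19 = 141.776 kN.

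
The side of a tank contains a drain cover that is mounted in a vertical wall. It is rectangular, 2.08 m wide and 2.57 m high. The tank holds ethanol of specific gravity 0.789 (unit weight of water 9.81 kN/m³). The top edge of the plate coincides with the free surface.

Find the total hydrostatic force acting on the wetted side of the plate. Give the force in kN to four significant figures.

γ = 0.789 × 9.81 = 7.74009 kN/m³.
The centroid lies 2.57/2 = 1.285 m below the top edge, so the centroid depth is h_c = 1.285 m.
A = 2.08 × 2.57 = 5.3456 m².
Resultant F = γ·h_c·A = 7.74009 × 1.285 × 5.3456 = 53.1674 kN.

F ≈ 53.17 kN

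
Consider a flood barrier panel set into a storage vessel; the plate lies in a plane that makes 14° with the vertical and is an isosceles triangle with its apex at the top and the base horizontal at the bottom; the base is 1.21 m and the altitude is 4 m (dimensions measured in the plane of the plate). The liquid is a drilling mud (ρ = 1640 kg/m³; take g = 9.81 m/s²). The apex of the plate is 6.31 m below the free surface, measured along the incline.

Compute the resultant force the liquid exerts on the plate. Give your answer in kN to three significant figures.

γ = ρg = 1640 × 9.81 / 1000 = 16.0884 kN/m³.
The plate makes 14° with the vertical, i.e. θ = 90° − 14° = 76° to the horizontal. Measuring y along the incline from the free-surface line, vertical depth h = y·sinθ with sinθ = 0.970296.
With the apex up, the centroid sits 2h/3 = 2 × 4/3 = 2.66667 m below the apex, so y_c = 6.31 + 2.66667 = 8.97667 m and h_c = 8.97667 × 0.970296 = 8.71003 m.
A = ½ × 1.21 × 4 = 2.42 m².
Resultant F = γ·h_c·A = 16.0884 × 8.71003 × 2.42 = 339.116 kN.

F ≈ 339 kN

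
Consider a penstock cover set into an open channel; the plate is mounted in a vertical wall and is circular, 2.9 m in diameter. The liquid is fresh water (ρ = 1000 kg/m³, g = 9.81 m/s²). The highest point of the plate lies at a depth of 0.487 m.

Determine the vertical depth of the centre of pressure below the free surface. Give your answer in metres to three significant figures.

γ = ρg = 1000 × 9.81 = 9810 N/m³ = 9.81 kN/m³.
The centroid is at the centre, 1.45 m below the top of the plate, so the centroid depth is h_c = 0.487 + 1.45 = 1.937 m.
A = π(1.45)² = 6.6052 m².
Resultant F = γ·h_c·A = 9.81 × 1.937 × 6.6052 = 125.512 kN.
I_c = πr⁴/4 = π × 1.45⁴/4 = 3.47186 m⁴.
Centre of pressure: y_p = y_c + I_c/(y_c·A) = 1.937 + 3.47186/(1.937 × 6.6052) = 1.937 + 0.27136 = 2.20836 m along the plane.

h_p = 2.21 m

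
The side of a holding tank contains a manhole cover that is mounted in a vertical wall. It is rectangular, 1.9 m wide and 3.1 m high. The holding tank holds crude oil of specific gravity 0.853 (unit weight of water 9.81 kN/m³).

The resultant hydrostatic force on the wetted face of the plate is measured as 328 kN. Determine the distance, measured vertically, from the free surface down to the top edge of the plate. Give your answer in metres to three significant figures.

γ = 0.853 × 9.81 = 8.36793 kN/m³.
A = 1.9 × 3.1 = 5.89 m².
From F = γ·h_c·A, the centroid depth is h_c = 328/(8.36793 × 5.89) = 6.65488 m.
The centroid lies 3.1/2 = 1.55 m below the top edge, so the top edge sits at h_top = 6.65488 − 1.55 = 5.10488 m below the surface.

d_top ≈ 5.10 m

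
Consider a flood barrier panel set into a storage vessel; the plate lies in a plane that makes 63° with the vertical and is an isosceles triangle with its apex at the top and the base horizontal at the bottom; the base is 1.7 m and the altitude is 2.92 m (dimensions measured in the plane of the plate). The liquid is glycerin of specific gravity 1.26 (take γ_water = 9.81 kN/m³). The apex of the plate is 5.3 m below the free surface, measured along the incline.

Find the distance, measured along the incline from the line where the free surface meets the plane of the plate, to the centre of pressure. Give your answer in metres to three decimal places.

y_p = 7.312 m

γ = 1.26 × 9.81 = 12.3606 kN/m³.
The plate makes 63° with the vertical, i.e. θ = 90° − 63° = 27° to the horizontal. Measuring y along the incline from the free-surface line, vertical depth h = y·sinθ with sinθ = 0.453990.
With the apex up, the centroid sits 2h/3 = 2 × 2.92/3 = 1.94667 m below the apex, so y_c = 5.3 + 1.94667 = 7.24667 m and h_c = 7.24667 × 0.453990 = 3.28992 m.
A = ½ × 1.7 × 2.92 = 2.482 m².
Resultant F = γ·h_c·A = 12.3606 × 3.28992 × 2.482 = 100.931 kN.
I_c = b·h³/36 = 1.7 × 2.92³/36 = 1.1757 m⁴.
Centre of pressure: y_p = y_c + I_c/(y_c·A) = 7.24667 + 1.1757/(7.24667 × 2.482) = 7.24667 + 0.0653667 = 7.31204 m along the plane.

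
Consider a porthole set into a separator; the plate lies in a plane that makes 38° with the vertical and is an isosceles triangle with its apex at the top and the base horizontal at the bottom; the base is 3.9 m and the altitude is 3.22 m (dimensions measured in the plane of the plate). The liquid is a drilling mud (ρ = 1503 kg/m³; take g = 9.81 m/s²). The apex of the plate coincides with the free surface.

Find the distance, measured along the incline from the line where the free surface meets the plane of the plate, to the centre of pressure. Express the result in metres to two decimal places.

γ = ρg = 1503 × 9.81 / 1000 = 14.74443 kN/m³.
The plate makes 38° with the vertical, i.e. θ = 90° − 38° = 52° to the horizontal. Measuring y along the incline from the free-surface line, vertical depth h = y·sinθ with sinθ = 0.788011.
With the apex up, the centroid sits 2h/3 = 2 × 3.22/3 = 2.14667 m below the apex, so y_c = 2.14667 m and h_c = 2.14667 × 0.788011 = 1.6916 m.
A = ½ × 3.9 × 3.22 = 6.279 m².
Resultant F = γ·h_c·A = 14.74443 × 1.6916 × 6.279 = 156.609 kN.
I_c = b·h³/36 = 3.9 × 3.22³/36 = 3.61684 m⁴.
Centre of pressure: y_p = y_c + I_c/(y_c·A) = 2.14667 + 3.61684/(2.14667 × 6.279) = 2.14667 + 0.268333 = 2.415 m along the plane.

y_p = 2.42 m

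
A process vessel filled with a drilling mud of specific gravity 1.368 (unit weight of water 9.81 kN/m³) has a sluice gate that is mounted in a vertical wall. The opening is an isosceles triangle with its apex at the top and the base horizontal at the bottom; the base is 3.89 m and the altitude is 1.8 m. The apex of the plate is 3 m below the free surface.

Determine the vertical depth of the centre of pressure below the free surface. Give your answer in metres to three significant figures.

h_p = 4.24 m

γ = 1.368 × 9.81 = 13.42008 kN/m³.
With the apex up, the centroid sits 2h/3 = 2 × 1.8/3 = 1.2 m below the apex, so the centroid depth is h_c = 3 + 1.2 = 4.2 m.
A = ½ × 3.89 × 1.8 = 3.501 m².
Resultant F = γ·h_c·A = 13.42008 × 4.2 × 3.501 = 197.332 kN.
I_c = b·h³/36 = 3.89 × 1.8³/36 = 0.63018 m⁴.
Centre of pressure: y_p = y_c + I_c/(y_c·A) = 4.2 + 0.63018/(4.2 × 3.501) = 4.2 + 0.0428571 = 4.24286 m along the plane.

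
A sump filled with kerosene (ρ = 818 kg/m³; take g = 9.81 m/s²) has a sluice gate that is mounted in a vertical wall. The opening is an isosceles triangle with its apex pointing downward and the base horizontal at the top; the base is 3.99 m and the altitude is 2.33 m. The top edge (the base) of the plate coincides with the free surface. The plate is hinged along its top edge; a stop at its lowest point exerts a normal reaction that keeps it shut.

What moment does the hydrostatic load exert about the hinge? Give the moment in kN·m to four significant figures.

M ≈ 33.75 kN·m

γ = ρg = 818 × 9.81 / 1000 = 8.02458 kN/m³.
With the apex down, the centroid sits h/3 = 2.33/3 = 0.776667 m below the base (the top edge), so the centroid depth is h_c = 0.776667 m.
A = ½ × 3.99 × 2.33 = 4.64835 m².
Resultant F = γ·h_c·A = 8.02458 × 0.776667 × 4.64835 = 28.9705 kN.
I_c = b·h³/36 = 3.99 × 2.33³/36 = 1.40197 m⁴.
Centre of pressure: y_p = y_c + I_c/(y_c·A) = 0.776667 + 1.40197/(0.776667 × 4.64835) = 0.776667 + 0.388334 = 1.165 m along the plane.
The resultant acts 0.776667 + 0.388334 = 1.165 m (along the plate) below the hinge at the top edge, so the moment about the hinge is M = F × 1.165 = 28.9705 × 1.165 = 33.7506 kN·m.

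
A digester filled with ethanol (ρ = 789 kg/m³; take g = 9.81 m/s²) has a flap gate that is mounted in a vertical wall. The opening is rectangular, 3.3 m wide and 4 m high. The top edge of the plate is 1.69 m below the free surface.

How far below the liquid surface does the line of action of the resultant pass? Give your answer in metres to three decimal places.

h_p = 4.051 m

γ = ρg = 789 × 9.81 / 1000 = 7.74009 kN/m³.
The centroid lies 4/2 = 2 m below the top edge, so the centroid depth is h_c = 1.69 + 2 = 3.69 m.
A = 3.3 × 4 = 13.2 m².
Resultant F = γ·h_c·A = 7.74009 × 3.69 × 13.2 = 377.004 kN.
I_c = b·h³/12 = 3.3 × 4³/12 = 17.6 m⁴.
Centre of pressure: y_p = y_c + I_c/(y_c·A) = 3.69 + 17.6/(3.69 × 13.2) = 3.69 + 0.361337 = 4.05134 m along the plane.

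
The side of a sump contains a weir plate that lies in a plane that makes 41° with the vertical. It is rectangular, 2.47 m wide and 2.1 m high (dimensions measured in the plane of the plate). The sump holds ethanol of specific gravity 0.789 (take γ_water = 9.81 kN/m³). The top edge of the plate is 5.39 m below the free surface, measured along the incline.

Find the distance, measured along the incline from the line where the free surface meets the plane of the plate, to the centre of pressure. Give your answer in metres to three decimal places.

γ = 0.789 × 9.81 = 7.74009 kN/m³.
The plate makes 41° with the vertical, i.e. θ = 90° − 41° = 49° to the horizontal. Measuring y along the incline from the free-surface line, vertical depth h = y·sinθ with sinθ = 0.754710.
The centroid lies 2.1/2 = 1.05 m below the top edge, so y_c = 5.39 + 1.05 = 6.44 m and h_c = 6.44 × 0.754710 = 4.86033 m.
A = 2.47 × 2.1 = 5.187 m².
Resultant F = γ·h_c·A = 7.74009 × 4.86033 × 5.187 = 195.132 kN.
I_c = b·h³/12 = 2.47 × 2.1³/12 = 1.90622 m⁴.
Centre of pressure: y_p = y_c + I_c/(y_c·A) = 6.44 + 1.90622/(6.44 × 5.187) = 6.44 + 0.0570651 = 6.49707 m along the plane.

y_p = 6.497 m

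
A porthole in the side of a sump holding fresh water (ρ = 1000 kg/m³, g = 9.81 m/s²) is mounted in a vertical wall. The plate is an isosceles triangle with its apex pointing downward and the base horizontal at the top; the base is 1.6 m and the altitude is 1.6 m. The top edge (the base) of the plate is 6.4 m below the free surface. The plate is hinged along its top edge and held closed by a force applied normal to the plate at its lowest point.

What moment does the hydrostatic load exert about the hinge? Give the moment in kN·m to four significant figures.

γ = ρg = 1000 × 9.81 = 9810 N/m³ = 9.81 kN/m³.
With the apex down, the centroid sits h/3 = 1.6/3 = 0.533333 m below the base (the top edge), so the centroid depth is h_c = 6.4 + 0.533333 = 6.93333 m.
A = ½ × 1.6 × 1.6 = 1.28 m².
Resultant F = γ·h_c·A = 9.81 × 6.93333 × 1.28 = 87.0604 kN.
I_c = b·h³/36 = 1.6 × 1.6³/36 = 0.182044 m⁴.
Centre of pressure: y_p = y_c + I_c/(y_c·A) = 6.93333 + 0.182044/(6.93333 × 1.28) = 6.93333 + 0.0205128 = 6.95384 m along the plane.
The resultant acts 0.533333 + 0.0205128 = 0.553846 m (along the plate) below the hinge at the top edge, so the moment about the hinge is M = F × 0.553846 = 87.0604 × 0.553846 = 48.2181 kN·m.

M ≈ 48.22 kN·m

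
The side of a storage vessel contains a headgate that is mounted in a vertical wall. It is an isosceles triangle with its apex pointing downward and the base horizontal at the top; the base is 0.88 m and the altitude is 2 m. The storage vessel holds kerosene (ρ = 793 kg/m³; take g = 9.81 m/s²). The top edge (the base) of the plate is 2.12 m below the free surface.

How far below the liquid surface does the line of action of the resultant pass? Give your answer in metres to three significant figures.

h_p = 2.87 m

γ = ρg = 793 × 9.81 / 1000 = 7.77933 kN/m³.
With the apex down, the centroid sits h/3 = 2/3 = 0.666667 m below the base (the top edge), so the centroid depth is h_c = 2.12 + 0.666667 = 2.78667 m.
A = ½ × 0.88 × 2 = 0.88 m².
Resultant F = γ·h_c·A = 7.77933 × 2.78667 × 0.88 = 19.077 kN.
I_c = b·h³/36 = 0.88 × 2³/36 = 0.195556 m⁴.
Centre of pressure: y_p = y_c + I_c/(y_c·A) = 2.78667 + 0.195556/(2.78667 × 0.88) = 2.78667 + 0.0797449 = 2.86641 m along the plane.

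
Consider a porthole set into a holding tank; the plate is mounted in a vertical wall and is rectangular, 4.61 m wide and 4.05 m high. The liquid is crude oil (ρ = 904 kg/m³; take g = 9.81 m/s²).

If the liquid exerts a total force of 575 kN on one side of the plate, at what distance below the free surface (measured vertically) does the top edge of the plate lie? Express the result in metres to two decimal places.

d_top ≈ 1.45 m

γ = ρg = 904 × 9.81 / 1000 = 8.86824 kN/m³.
A = 4.61 × 4.05 = 18.6705 m².
From F = γ·h_c·A, the centroid depth is h_c = 575/(8.86824 × 18.6705) = 3.47276 m.
The centroid lies 4.05/2 = 2.025 m below the top edge, so the top edge sits at h_top = 3.47276 − 2.025 = 1.44776 m below the surface.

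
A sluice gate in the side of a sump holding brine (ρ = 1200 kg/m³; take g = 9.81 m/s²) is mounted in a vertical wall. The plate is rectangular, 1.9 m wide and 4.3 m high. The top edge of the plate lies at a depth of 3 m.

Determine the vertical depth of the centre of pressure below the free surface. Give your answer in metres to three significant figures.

γ = ρg = 1200 × 9.81 / 1000 = 11.772 kN/m³.
The centroid lies 4.3/2 = 2.15 m below the top edge, so the centroid depth is h_c = 3 + 2.15 = 5.15 m.
A = 1.9 × 4.3 = 8.17 m².
Resultant F = γ·h_c·A = 11.772 × 5.15 × 8.17 = 495.313 kN.
I_c = b·h³/12 = 1.9 × 4.3³/12 = 12.5886 m⁴.
Centre of pressure: y_p = y_c + I_c/(y_c·A) = 5.15 + 12.5886/(5.15 × 8.17) = 5.15 + 0.299191 = 5.44919 m along the plane.

h_p = 5.45 m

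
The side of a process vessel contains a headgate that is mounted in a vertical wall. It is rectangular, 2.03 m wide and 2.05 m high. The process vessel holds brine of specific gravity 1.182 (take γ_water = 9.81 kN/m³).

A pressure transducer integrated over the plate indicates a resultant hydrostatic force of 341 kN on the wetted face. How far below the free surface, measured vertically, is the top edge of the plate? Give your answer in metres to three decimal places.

d_top ≈ 6.042 m

γ = 1.182 × 9.81 = 11.59542 kN/m³.
A = 2.03 × 2.05 = 4.1615 m².
From F = γ·h_c·A, the centroid depth is h_c = 341/(11.59542 × 4.1615) = 7.06672 m.
The centroid lies 2.05/2 = 1.025 m below the top edge, so the top edge sits at h_top = 7.06672 − 1.025 = 6.04172 m below the surface.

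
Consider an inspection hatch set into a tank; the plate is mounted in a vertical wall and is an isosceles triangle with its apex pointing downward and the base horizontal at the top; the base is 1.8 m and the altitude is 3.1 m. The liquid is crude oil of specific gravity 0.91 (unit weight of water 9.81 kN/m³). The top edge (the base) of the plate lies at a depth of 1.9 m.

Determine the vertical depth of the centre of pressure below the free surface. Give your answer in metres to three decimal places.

γ = 0.91 × 9.81 = 8.9271 kN/m³.
With the apex down, the centroid sits h/3 = 3.1/3 = 1.03333 m below the base (the top edge), so the centroid depth is h_c = 1.9 + 1.03333 = 2.93333 m.
A = ½ × 1.8 × 3.1 = 2.79 m².
Resultant F = γ·h_c·A = 8.9271 × 2.93333 × 2.79 = 73.0593 kN.
I_c = b·h³/36 = 1.8 × 3.1³/36 = 1.48955 m⁴.
Centre of pressure: y_p = y_c + I_c/(y_c·A) = 2.93333 + 1.48955/(2.93333 × 2.79) = 2.93333 + 0.182008 = 3.11534 m along the plane.

h_p = 3.115 m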